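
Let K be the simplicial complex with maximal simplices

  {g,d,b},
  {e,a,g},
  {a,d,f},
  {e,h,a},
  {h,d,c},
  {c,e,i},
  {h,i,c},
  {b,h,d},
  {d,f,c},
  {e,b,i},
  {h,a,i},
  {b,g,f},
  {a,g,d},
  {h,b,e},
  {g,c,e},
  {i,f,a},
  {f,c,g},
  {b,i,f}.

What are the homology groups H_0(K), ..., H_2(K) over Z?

H_0 = Z,  H_1 = Z ⊕ Z/2,  H_2 = 0.

K has 9 vertices, 27 edges, 18 triangles.
rank ∂_0 = 0, rank ∂_1 = 8 ⇒ b_0 = 9 − 0 − 8 = 1; all invariant factors of ∂_1 are 1 so no torsion. So H_0 ≅ Z.
rank ∂_1 = 8, rank ∂_2 = 18 ⇒ b_1 = 27 − 8 − 18 = 1; ∂_2 has invariant factor(s) [2] giving torsion. So H_1 ≅ Z ⊕ Z/2.
rank ∂_2 = 18, rank ∂_3 = 0 ⇒ b_2 = 18 − 18 − 0 = 0. So H_2 ≅ 0.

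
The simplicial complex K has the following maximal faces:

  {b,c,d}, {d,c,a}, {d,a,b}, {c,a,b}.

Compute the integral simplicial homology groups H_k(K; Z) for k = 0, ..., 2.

H_0 = Z,  H_1 = 0,  H_2 = Z.

We work with the vertex ordering a < b < c < d. The simplices of K, each written with vertices in increasing order, are:

  0-simplices (4): a, b, c, d
  1-simplices (6): ab, ac, ad, bc, bd, cd
  2-simplices (4): abc, abd, acd, bcd

giving chain groups C_0 ≅ Z^4, C_1 ≅ Z^6, C_2 ≅ Z^4.

Boundary ∂_1: C_1 → C_0 maps an edge to its endpoints' difference, ∂[p,q] = q − p.
The 4×6 boundary matrix has rank 3 and Smith normal form diag(1,1,1).

The boundary map ∂_2: C_2 → C_1 sends each 2-simplex [p,q,r] to [q,r] − [p,r] + [p,q]. For instance
  ∂abc = bc − ac + ab,
  ∂abd = bd − ad + ab.
As a 6×4 matrix over Z this has rank 3, with invariant factors (1,1,1).

Now H_k = ker ∂_k / im ∂_{k+1}, so:

  H_0: rank C_0 − rank ∂_1 = 4 − 3 = 1, and the invariant factors of ∂_1 are all 1, so H_0 = Z.
  H_1: rank ker ∂_1 − rank ∂_2 = (6 − 3) − 3 = 0, and the invariant factors of ∂_2 are all 1, so H_1 = 0.
  H_2: rank ker ∂_2 − rank ∂_3 = (4 − 3) − 0 = 1, and there is no ∂_3, so H_2 = Z.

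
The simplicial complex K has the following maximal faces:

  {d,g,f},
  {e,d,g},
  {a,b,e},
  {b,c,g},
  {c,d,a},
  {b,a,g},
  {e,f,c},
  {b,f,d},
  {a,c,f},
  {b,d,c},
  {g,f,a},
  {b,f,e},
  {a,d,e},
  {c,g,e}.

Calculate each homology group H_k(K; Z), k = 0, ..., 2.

K has 7 vertices, 21 edges, 14 triangles.
rank ∂_0 = 0, rank ∂_1 = 6 ⇒ b_0 = 7 − 0 − 6 = 1; all invariant factors of ∂_1 are 1 so no torsion. So H_0 = Z.
rank ∂_1 = 6, rank ∂_2 = 13 ⇒ b_1 = 21 − 6 − 13 = 2; all invariant factors of ∂_2 are 1 so no torsion. So H_1 = Z^2.
rank ∂_2 = 13, rank ∂_3 = 0 ⇒ b_2 = 14 − 13 − 0 = 1. So H_2 = Z.

H_0 = Z,  H_1 = Z^2,  H_2 = Z.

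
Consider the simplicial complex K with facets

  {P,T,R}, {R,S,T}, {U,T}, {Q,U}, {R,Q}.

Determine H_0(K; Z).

Fix the vertex order P < Q < R < S < T < U and write every simplex with vertices in increasing order. Then dim K = 2 and the simplices of K are:

  0-simplices (6): P, Q, R, S, T, U
  1-simplices (8): PR, PT, QR, QU, RS, RT, ST, TU
  2-simplices (2): PRT, RST

giving chain groups C_0 ≅ Z^6, C_1 ≅ Z^8, C_2 ≅ Z^2.

Boundary ∂_1: C_1 → C_0 maps an edge to its endpoints' difference, ∂[p,q] = q − p.
This gives a 6×8 integer matrix of rank 5; reducing to Smith normal form yields diagonal entries (1,1,1,1,1).

∂_2: C_2 → C_1 sends each 2-simplex [p,q,r] to [q,r] − [p,r] + [p,q]. For instance
  ∂RST = ST − RT + RS,
  ∂PRT = RT − PT + PR.
As a 8×2 matrix over Z this has rank 2, with invariant factors (1,1).

Reading off H_k = ker ∂_k / im ∂_{k+1}:

  H_0: rank C_0 − rank ∂_1 = 6 − 5 = 1, and the invariant factors of ∂_1 are all 1, so H_0 = Z.

H_0 = Z.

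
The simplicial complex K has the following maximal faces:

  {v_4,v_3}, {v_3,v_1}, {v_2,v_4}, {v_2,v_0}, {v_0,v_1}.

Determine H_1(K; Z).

H_1 ≅ Z.

We work with the vertex ordering v_0 < v_1 < v_2 < v_3 < v_4. The simplices of K, each written with vertices in increasing order, are:

  0-simplices (5): [v_0], [v_1], [v_2], [v_3], [v_4]
  1-simplices (5): [v_0,v_1], [v_0,v_2], [v_1,v_3], [v_2,v_4], [v_3,v_4]

so the chain groups are C_0 ≅ Z^5, C_1 ≅ Z^5.

Boundary ∂_1: C_1 → C_0 sends each edge [p,q] (with p < q) to q − p. For instance
  ∂[v_3,v_4] = [v_4] − [v_3].
As a 5×5 matrix over Z this has rank 4, with invariant factors (1,1,1,1).

Reading off H_k = ker ∂_k / im ∂_{k+1}:

  H_1: rank ker ∂_1 − rank ∂_2 = (5 − 4) − 0 = 1, and there is no ∂_2, so H_1 = Z.

(K is a triangulation of the circle S^1.)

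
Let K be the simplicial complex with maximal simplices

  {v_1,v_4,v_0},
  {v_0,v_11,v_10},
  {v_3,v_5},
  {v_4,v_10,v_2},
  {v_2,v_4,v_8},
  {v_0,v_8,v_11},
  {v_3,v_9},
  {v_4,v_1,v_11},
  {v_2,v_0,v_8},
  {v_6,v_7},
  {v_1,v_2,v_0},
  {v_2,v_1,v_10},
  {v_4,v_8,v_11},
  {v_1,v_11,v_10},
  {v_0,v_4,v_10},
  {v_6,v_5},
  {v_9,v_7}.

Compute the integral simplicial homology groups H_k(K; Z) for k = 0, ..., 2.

H_0 ≅ Z^2,  H_1 ≅ Z ⊕ Z/2,  H_2 = 0.

We work with the vertex ordering v_0 < v_1 < v_2 < v_3 < v_4 < v_5 < v_6 < v_7 < v_8 < v_9 < v_10 < v_11. The simplices of K, each written with vertices in increasing order, are:

  0-simplices (12): [v_0], [v_1], [v_2], [v_3], [v_4], [v_5], [v_6], [v_7], [v_8], [v_9], [v_10], [v_11]
  1-simplices (23): (23 of them)
  2-simplices (12): (12 of them)

Hence C_0 ≅ Z^12, C_1 ≅ Z^23, C_2 ≅ Z^12.

Boundary ∂_1: C_1 → C_0 is given by ∂[p,q] = [q] − [p]. For instance
  ∂[v_4,v_10] = [v_10] − [v_4].
As a 12×23 matrix over Z this has rank 10, with invariant factors (1,1,1,1,1,1,1,1,1,1).

Boundary ∂_2: C_2 → C_1 sends each 2-simplex [p,q,r] to [q,r] − [p,r] + [p,q]. For instance
  ∂[v_1,v_4,v_11] = [v_4,v_11] − [v_1,v_11] + [v_1,v_4],
  ∂[v_2,v_4,v_8] = [v_4,v_8] − [v_2,v_8] + [v_2,v_4].
The 23×12 boundary matrix has rank 12 and Smith normal form diag(1,1,1,1,1,1,1,1,1,1,1,2).

Reading off H_k = ker ∂_k / im ∂_{k+1}:

  H_0: rank C_0 − rank ∂_1 = 12 − 10 = 2, and the invariant factors of ∂_1 are all 1, so H_0 = Z^2.
  H_1: rank ker ∂_1 − rank ∂_2 = (23 − 10) − 12 = 1, and ∂_2 has invariant factor 2 > 1, so H_1 = Z ⊕ Z/2.
  H_2: rank ker ∂_2 − rank ∂_3 = (12 − 12) − 0 = 0, and there is no ∂_3, so H_2 = 0.

(K is a triangulation of the disjoint union of the real projective plane RP^2 and the circle S^1.)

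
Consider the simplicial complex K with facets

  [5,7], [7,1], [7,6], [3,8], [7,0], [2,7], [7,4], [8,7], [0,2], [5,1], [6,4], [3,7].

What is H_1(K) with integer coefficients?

H_1 ≅ Z^4.

Order the vertices as 0 < 1 < 2 < 3 < 4 < 5 < 6 < 7 < 8. Listing each simplex with vertices in this order, K has dimension 1 with simplices:

  0-simplices (9): [0], [1], [2], [3], [4], [5], [6], [7], [8]
  1-simplices (12): [0,2], [0,7], [1,5], [1,7], [2,7], [3,7], [3,8], [4,6], [4,7], [5,7], [6,7], [7,8]

so the chain groups are C_0 ≅ Z^9, C_1 ≅ Z^12.

Boundary ∂_1: C_1 → C_0 maps an edge to its endpoints' difference, ∂[p,q] = q − p. For instance
  ∂[0,2] = [2] − [0].
The resulting 9×12 matrix has rank 8, and its Smith normal form has invariant factors (1,1,1,1,1,1,1,1).

Computing H_k = (kernel of ∂_k) / (image of ∂_{k+1}):

  H_1: rank ker ∂_1 − rank ∂_2 = (12 − 8) − 0 = 4, and there is no ∂_2, so H_1 ≅ Z^4.

(K is a triangulation of a wedge of 4 circles.)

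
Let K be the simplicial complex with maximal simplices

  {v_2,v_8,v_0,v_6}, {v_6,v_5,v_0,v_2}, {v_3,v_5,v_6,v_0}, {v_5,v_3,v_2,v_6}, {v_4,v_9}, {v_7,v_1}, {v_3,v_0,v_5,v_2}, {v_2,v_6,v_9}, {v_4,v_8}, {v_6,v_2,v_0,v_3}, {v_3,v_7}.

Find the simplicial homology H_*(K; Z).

We work with the vertex ordering v_0 < v_1 < v_2 < v_3 < v_4 < v_5 < v_6 < v_7 < v_8 < v_9. The simplices of K, each written with vertices in increasing order, are:

  0-simplices (10): [v_0], [v_1], [v_2], [v_3], [v_4], [v_5], [v_6], [v_7], [v_8], [v_9]
  1-simplices (19): (19 of them)
  2-simplices (14): (14 of them)
  3-simplices (6): [v_0,v_2,v_3,v_5], [v_0,v_2,v_3,v_6], [v_0,v_2,v_5,v_6], [v_0,v_2,v_6,v_8], [v_0,v_3,v_5,v_6], [v_2,v_3,v_5,v_6]

giving chain groups C_0 ≅ Z^10, C_1 ≅ Z^19, C_2 ≅ Z^14, C_3 ≅ Z^6.

The boundary map ∂_1: C_1 → C_0 sends each edge [p,q] (with p < q) to q − p.
The resulting 10×19 matrix has rank 9, and its Smith normal form has invariant factors (1,1,1,1,1,1,1,1,1).

∂_2: C_2 → C_1 acts by ∂[p,q,r] = [q,r] − [p,r] + [p,q]. For instance
  ∂[v_2,v_3,v_5] = [v_3,v_5] − [v_2,v_5] + [v_2,v_3],
  ∂[v_3,v_5,v_6] = [v_5,v_6] − [v_3,v_6] + [v_3,v_5].
The resulting 19×14 matrix has rank 9, and its Smith normal form has invariant factors (1,1,1,1,1,1,1,1,1).

∂_3: C_3 → C_2 sends each 3-simplex σ to the alternating sum Σ_i (−1)^i (σ with its i-th vertex removed). For instance
  ∂[v_0,v_3,v_5,v_6] = [v_3,v_5,v_6] − [v_0,v_5,v_6] + [v_0,v_3,v_6] − [v_0,v_3,v_5],
  ∂[v_0,v_2,v_5,v_6] = [v_2,v_5,v_6] − [v_0,v_5,v_6] + [v_0,v_2,v_6] − [v_0,v_2,v_5].
This gives a 14×6 integer matrix of rank 5; reducing to Smith normal form yields diagonal entries (1,1,1,1,1).

Now H_k = ker ∂_k / im ∂_{k+1}, so:

  H_0: rank C_0 − rank ∂_1 = 10 − 9 = 1, and the invariant factors of ∂_1 are all 1, so H_0 ≅ Z.
  H_1: rank ker ∂_1 − rank ∂_2 = (19 − 9) − 9 = 1, and the invariant factors of ∂_2 are all 1, so H_1 ≅ Z.
  H_2: rank ker ∂_2 − rank ∂_3 = (14 − 9) − 5 = 0, and the invariant factors of ∂_3 are all 1, so H_2 ≅ 0.
  H_3: rank ker ∂_3 − rank ∂_4 = (6 − 5) − 0 = 1, and there is no ∂_4, so H_3 ≅ Z.

H_0 = Z,  H_1 = Z,  H_2 = 0,  H_3 = Z.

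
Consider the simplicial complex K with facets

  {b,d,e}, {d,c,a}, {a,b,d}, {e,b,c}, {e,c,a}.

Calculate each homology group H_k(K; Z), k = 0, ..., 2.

Take the total order a < b < c < d < e on the vertex set. Then K (dimension 2) consists of the simplices:

  0-simplices (5): a, b, c, d, e
  1-simplices (10): ab, ac, ad, ae, bc, bd, be, cd, ce, de
  2-simplices (5): abd, acd, ace, bce, bde

giving chain groups C_0 ≅ Z^5, C_1 ≅ Z^10, C_2 ≅ Z^5.

The boundary map ∂_1: C_1 → C_0 is given by ∂[p,q] = [q] − [p]. For instance
  ∂ce = e − c.
The 5×10 boundary matrix has rank 4 and Smith normal form diag(1,1,1,1).

Boundary ∂_2: C_2 → C_1 acts by ∂[p,q,r] = [q,r] − [p,r] + [p,q]. For instance
  ∂bde = de − be + bd,
  ∂bce = ce − be + bc.
This gives a 10×5 integer matrix of rank 5; reducing to Smith normal form yields diagonal entries (1,1,1,1,1).

From H_k ≅ ker(∂_k) / im(∂_{k+1}) we obtain:

  H_0: rank C_0 − rank ∂_1 = 5 − 4 = 1, and the invariant factors of ∂_1 are all 1, so H_0 ≅ Z.
  H_1: rank ker ∂_1 − rank ∂_2 = (10 − 4) − 5 = 1, and the invariant factors of ∂_2 are all 1, so H_1 ≅ Z.
  H_2: rank ker ∂_2 − rank ∂_3 = (5 − 5) − 0 = 0, and there is no ∂_3, so H_2 ≅ 0.

H_0 = Z,  H_1 = Z,  H_2 = 0.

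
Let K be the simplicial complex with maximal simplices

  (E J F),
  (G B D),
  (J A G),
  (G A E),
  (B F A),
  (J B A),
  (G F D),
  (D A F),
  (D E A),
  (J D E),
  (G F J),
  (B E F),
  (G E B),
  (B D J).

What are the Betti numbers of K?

b_0 = 1, b_1 = 2, b_2 = 1.

Order the vertices as A < B < D < E < F < G < J. Listing each simplex with vertices in this order, K has dimension 2 with simplices:

  0-simplices (7): A, B, D, E, F, G, J
  1-simplices (21): AB, AD, AE, AF, AG, AJ, BD, BE, BF, BG, BJ, DE, DF, DG, DJ, EF, EG, EJ, FG, FJ, GJ
  2-simplices (14): ABF, ABJ, ADE, ADF, AEG, AGJ, BDG, BDJ, BEF, BEG, DEJ, DFG, EFJ, FGJ

Hence C_0 ≅ Z^7, C_1 ≅ Z^21, C_2 ≅ Z^14.

Boundary ∂_1: C_1 → C_0 maps an edge to its endpoints' difference, ∂[p,q] = q − p.
As a 7×21 matrix over Z this has rank 6, with invariant factors (1,1,1,1,1,1).

∂_2: C_2 → C_1 acts by ∂[p,q,r] = [q,r] − [p,r] + [p,q]. For instance
  ∂BDG = DG − BG + BD,
  ∂EFJ = FJ − EJ + EF.
As a 21×14 matrix over Z this has rank 13, with invariant factors (1,1,1,1,1,1,1,1,1,1,1,1,1).

Now H_k = ker ∂_k / im ∂_{k+1}, so:

  H_0: rank C_0 − rank ∂_1 = 7 − 6 = 1, and the invariant factors of ∂_1 are all 1, so H_0 ≅ Z.
  H_1: rank ker ∂_1 − rank ∂_2 = (21 − 6) − 13 = 2, and the invariant factors of ∂_2 are all 1, so H_1 ≅ Z^2.
  H_2: rank ker ∂_2 − rank ∂_3 = (14 − 13) − 0 = 1, and there is no ∂_3, so H_2 ≅ Z.

As a check, the Euler characteristic is 7 − 21 + 14 = 0, which agrees with 1 − 2 + 1 = 0.

Hence the Betti numbers are b_0 = 1, b_1 = 2, b_2 = 1.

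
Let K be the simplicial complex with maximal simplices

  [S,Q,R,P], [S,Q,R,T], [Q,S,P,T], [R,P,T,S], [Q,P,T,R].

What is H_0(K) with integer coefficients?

K has 5 vertices, 10 edges, 10 triangles, 5 3-simplices.
rank ∂_0 = 0, rank ∂_1 = 4 ⇒ b_0 = 5 − 0 − 4 = 1; all invariant factors of ∂_1 are 1 so no torsion. So H_0 ≅ Z.

H_0 ≅ Z.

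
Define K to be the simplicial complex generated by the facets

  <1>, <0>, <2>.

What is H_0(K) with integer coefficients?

H_0 = Z^3.

Take the total order 0 < 1 < 2 on the vertex set. Then K (dimension 0) consists of the simplices:

  0-simplices (3): [0], [1], [2]

giving chain groups C_0 ≅ Z^3.

Computing H_k = (kernel of ∂_k) / (image of ∂_{k+1}):

  H_0: rank C_0 − rank ∂_1 = 3 − 0 = 3, and there is no ∂_1, so H_0 = Z^3.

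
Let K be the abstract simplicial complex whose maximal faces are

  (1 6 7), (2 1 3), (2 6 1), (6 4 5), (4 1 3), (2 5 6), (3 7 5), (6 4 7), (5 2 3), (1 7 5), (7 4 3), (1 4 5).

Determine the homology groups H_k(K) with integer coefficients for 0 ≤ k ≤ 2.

K has 7 vertices, 18 edges, 12 triangles.
rank ∂_0 = 0, rank ∂_1 = 6 ⇒ b_0 = 7 − 0 − 6 = 1; all invariant factors of ∂_1 are 1 so no torsion. So H_0 ≅ Z.
rank ∂_1 = 6, rank ∂_2 = 12 ⇒ b_1 = 18 − 6 − 12 = 0; ∂_2 has invariant factor(s) [2] giving torsion. So H_1 ≅ Z/2Z.
rank ∂_2 = 12, rank ∂_3 = 0 ⇒ b_2 = 12 − 12 − 0 = 0. So H_2 ≅ 0.

H_0 = Z,  H_1 = Z/2Z,  H_2 = 0.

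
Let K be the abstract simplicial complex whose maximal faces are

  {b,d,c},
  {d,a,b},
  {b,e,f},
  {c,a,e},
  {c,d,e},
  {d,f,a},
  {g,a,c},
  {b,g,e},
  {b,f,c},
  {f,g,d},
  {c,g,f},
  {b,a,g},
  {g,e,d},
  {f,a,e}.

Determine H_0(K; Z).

H_0 = Z.

Order the vertices as a < b < c < d < e < f < g. Listing each simplex with vertices in this order, K has dimension 2 with simplices:

  0-simplices (7): a, b, c, d, e, f, g
  1-simplices (21): ab, ac, ad, ae, af, ag, bc, bd, be, bf, bg, cd, ce, cf, cg, de, df, dg, ef, eg, fg
  2-simplices (14): abd, abg, ace, acg, adf, aef, bcd, bcf, bef, beg, cde, cfg, deg, dfg

so the chain groups are C_0 ≅ Z^7, C_1 ≅ Z^21, C_2 ≅ Z^14.

∂_1: C_1 → C_0 sends each edge [p,q] (with p < q) to q − p. For instance
  ∂ce = e − c.
This gives a 7×21 integer matrix of rank 6; reducing to Smith normal form yields diagonal entries (1,1,1,1,1,1).

The boundary map ∂_2: C_2 → C_1 maps a triangle to the signed sum of its edges. For instance
  ∂adf = df − af + ad,
  ∂cfg = fg − cg + cf.
The resulting 21×14 matrix has rank 13, and its Smith normal form has invariant factors (1,1,1,1,1,1,1,1,1,1,1,1,1).

Reading off H_k = ker ∂_k / im ∂_{k+1}:

  H_0: rank C_0 − rank ∂_1 = 7 − 6 = 1, and the invariant factors of ∂_1 are all 1, so H_0 ≅ Z.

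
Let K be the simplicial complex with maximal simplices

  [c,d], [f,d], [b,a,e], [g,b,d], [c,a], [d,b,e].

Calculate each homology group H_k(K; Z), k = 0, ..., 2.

H_0 ≅ Z,  H_1 ≅ Z,  H_2 = 0.

Fix the vertex order a < b < c < d < e < f < g and write every simplex with vertices in increasing order. Then dim K = 2 and the simplices of K are:

  0-simplices (7): a, b, c, d, e, f, g
  1-simplices (10): ab, ac, ae, bd, be, bg, cd, de, df, dg
  2-simplices (3): abe, bde, bdg

Hence C_0 ≅ Z^7, C_1 ≅ Z^10, C_2 ≅ Z^3.

∂_1: C_1 → C_0 sends each edge [p,q] (with p < q) to q − p. For instance
  ∂df = f − d.
As a 7×10 matrix over Z this has rank 6, with invariant factors (1,1,1,1,1,1).

Boundary ∂_2: C_2 → C_1 sends each 2-simplex [p,q,r] to [q,r] − [p,r] + [p,q]. For instance
  ∂bdg = dg − bg + bd,
  ∂abe = be − ae + ab.
This gives a 10×3 integer matrix of rank 3; reducing to Smith normal form yields diagonal entries (1,1,1).

Now H_k = ker ∂_k / im ∂_{k+1}, so:

  H_0: rank C_0 − rank ∂_1 = 7 − 6 = 1, and the invariant factors of ∂_1 are all 1, so H_0 = Z.
  H_1: rank ker ∂_1 − rank ∂_2 = (10 − 6) − 3 = 1, and the invariant factors of ∂_2 are all 1, so H_1 = Z.
  H_2: rank ker ∂_2 − rank ∂_3 = (3 − 3) − 0 = 0, and there is no ∂_3, so H_2 = 0.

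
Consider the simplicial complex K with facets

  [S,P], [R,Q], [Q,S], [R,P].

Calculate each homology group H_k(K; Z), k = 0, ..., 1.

K has 4 vertices, 4 edges.
rank ∂_0 = 0, rank ∂_1 = 3 ⇒ b_0 = 4 − 0 − 3 = 1; all invariant factors of ∂_1 are 1 so no torsion. So H_0 ≅ Z.
rank ∂_1 = 3, rank ∂_2 = 0 ⇒ b_1 = 4 − 3 − 0 = 1. So H_1 ≅ Z.

H_0 = Z,  H_1 = Z.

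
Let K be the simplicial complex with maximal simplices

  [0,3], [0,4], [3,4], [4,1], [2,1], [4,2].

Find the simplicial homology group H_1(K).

H_1 = Z^2.

We work with the vertex ordering 0 < 1 < 2 < 3 < 4. The simplices of K, each written with vertices in increasing order, are:

  0-simplices (5): [0], [1], [2], [3], [4]
  1-simplices (6): [0,3], [0,4], [1,2], [1,4], [2,4], [3,4]

Hence C_0 ≅ Z^5, C_1 ≅ Z^6.

The boundary map ∂_1: C_1 → C_0 sends each edge [p,q] (with p < q) to q − p. For instance
  ∂[3,4] = [4] − [3].
The resulting 5×6 matrix has rank 4, and its Smith normal form has invariant factors (1,1,1,1).

Computing H_k = (kernel of ∂_k) / (image of ∂_{k+1}):

  H_1: rank ker ∂_1 − rank ∂_2 = (6 − 4) − 0 = 2, and there is no ∂_2, so H_1 ≅ Z^2.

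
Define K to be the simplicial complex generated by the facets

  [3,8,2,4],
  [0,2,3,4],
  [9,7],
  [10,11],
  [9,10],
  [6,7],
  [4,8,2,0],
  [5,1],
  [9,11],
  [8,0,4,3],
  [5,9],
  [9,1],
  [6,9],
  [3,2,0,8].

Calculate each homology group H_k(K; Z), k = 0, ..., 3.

H_0 = Z^2,  H_1 = Z^3,  H_2 = 0,  H_3 = Z.

Fix the vertex order 0 < 1 < 2 < 3 < 4 < 5 < 6 < 7 < 8 < 9 < 10 < 11 and write every simplex with vertices in increasing order. Then dim K = 3 and the simplices of K are:

  0-simplices (12): [0], [1], [2], [3], [4], [5], [6], [7], [8], [9], [10], [11]
  1-simplices (19): [0,2], [0,3], [0,4], [0,8], [1,5], [1,9], [2,3], [2,4], [2,8], [3,4], [3,8], [4,8], [5,9], [6,7], [6,9], [7,9], [9,10], [9,11], [10,11]
  2-simplices (10): [0,2,3], [0,2,4], [0,2,8], [0,3,4], [0,3,8], [0,4,8], [2,3,4], [2,3,8], [2,4,8], [3,4,8]
  3-simplices (5): [0,2,3,4], [0,2,3,8], [0,2,4,8], [0,3,4,8], [2,3,4,8]

giving chain groups C_0 ≅ Z^12, C_1 ≅ Z^19, C_2 ≅ Z^10, C_3 ≅ Z^5.

∂_1: C_1 → C_0 maps an edge to its endpoints' difference, ∂[p,q] = q − p.
This gives a 12×19 integer matrix of rank 10; reducing to Smith normal form yields diagonal entries (1,1,1,1,1,1,1,1,1,1).

∂_2: C_2 → C_1 maps a triangle to the signed sum of its edges. For instance
  ∂[2,3,4] = [3,4] − [2,4] + [2,3],
  ∂[0,2,3] = [2,3] − [0,3] + [0,2].
This gives a 19×10 integer matrix of rank 6; reducing to Smith normal form yields diagonal entries (1,1,1,1,1,1).

∂_3: C_3 → C_2 sends each 3-simplex σ to the alternating sum Σ_i (−1)^i (σ with its i-th vertex removed). For instance
  ∂[0,2,4,8] = [2,4,8] − [0,4,8] + [0,2,8] − [0,2,4],
  ∂[0,3,4,8] = [3,4,8] − [0,4,8] + [0,3,8] − [0,3,4].
The resulting 10×5 matrix has rank 4, and its Smith normal form has invariant factors (1,1,1,1).

Now H_k = ker ∂_k / im ∂_{k+1}, so:

  H_0: rank C_0 − rank ∂_1 = 12 − 10 = 2, and the invariant factors of ∂_1 are all 1, so H_0 ≅ Z^2.
  H_1: rank ker ∂_1 − rank ∂_2 = (19 − 10) − 6 = 3, and the invariant factors of ∂_2 are all 1, so H_1 ≅ Z^3.
  H_2: rank ker ∂_2 − rank ∂_3 = (10 − 6) − 4 = 0, and the invariant factors of ∂_3 are all 1, so H_2 ≅ 0.
  H_3: rank ker ∂_3 − rank ∂_4 = (5 − 4) − 0 = 1, and there is no ∂_4, so H_3 ≅ Z.

As a check, the Euler characteristic is 12 − 19 + 10 − 5 = -2, which agrees with 2 − 3 + 0 − 1 = -2.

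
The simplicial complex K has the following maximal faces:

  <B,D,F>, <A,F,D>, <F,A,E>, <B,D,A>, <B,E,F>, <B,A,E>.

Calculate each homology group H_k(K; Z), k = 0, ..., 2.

H_0 = Z,  H_1 = 0,  H_2 = Z.

Fix the vertex order A < B < D < E < F and write every simplex with vertices in increasing order. Then dim K = 2 and the simplices of K are:

  0-simplices (5): A, B, D, E, F
  1-simplices (9): AB, AD, AE, AF, BD, BE, BF, DF, EF
  2-simplices (6): ABD, ABE, ADF, AEF, BDF, BEF

Hence C_0 ≅ Z^5, C_1 ≅ Z^9, C_2 ≅ Z^6.

∂_1: C_1 → C_0 sends each edge [p,q] (with p < q) to q − p.
This gives a 5×9 integer matrix of rank 4; reducing to Smith normal form yields diagonal entries (1,1,1,1).

Boundary ∂_2: C_2 → C_1 maps a triangle to the signed sum of its edges. For instance
  ∂ABD = BD − AD + AB,
  ∂AEF = EF − AF + AE.
The resulting 9×6 matrix has rank 5, and its Smith normal form has invariant factors (1,1,1,1,1).

Reading off H_k = ker ∂_k / im ∂_{k+1}:

  H_0: rank C_0 − rank ∂_1 = 5 − 4 = 1, and the invariant factors of ∂_1 are all 1, so H_0 = Z.
  H_1: rank ker ∂_1 − rank ∂_2 = (9 − 4) − 5 = 0, and the invariant factors of ∂_2 are all 1, so H_1 = 0.
  H_2: rank ker ∂_2 − rank ∂_3 = (6 − 5) − 0 = 1, and there is no ∂_3, so H_2 = Z.

As a check, the Euler characteristic is 5 − 9 + 6 = 2, which agrees with 1 − 0 + 1 = 2.
(K is a triangulation of the 2-sphere S^2.)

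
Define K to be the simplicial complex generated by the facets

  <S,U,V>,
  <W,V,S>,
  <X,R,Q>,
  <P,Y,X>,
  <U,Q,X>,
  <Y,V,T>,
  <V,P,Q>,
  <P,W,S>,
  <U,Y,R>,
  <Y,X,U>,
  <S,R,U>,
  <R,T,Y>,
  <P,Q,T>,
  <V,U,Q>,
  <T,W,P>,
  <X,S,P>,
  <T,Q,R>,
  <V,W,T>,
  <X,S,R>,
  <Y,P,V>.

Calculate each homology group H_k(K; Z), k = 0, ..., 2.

Order the vertices as P < Q < R < S < T < U < V < W < X < Y. Listing each simplex with vertices in this order, K has dimension 2 with simplices:

  0-simplices (10): P, Q, R, S, T, U, V, W, X, Y
  1-simplices (30): PQ, PS, PT, PV, PW, PX, PY, QR, QT, QU, QV, QX, RS, RT, RU, RX, RY, SU, SV, SW, SX, TV, TW, TY, UV, UX, UY, VW, VY, XY
  2-simplices (20): PQT, PQV, PSW, PSX, PTW, PVY, PXY, QRT, QRX, QUV, QUX, RSU, RSX, RTY, RUY, SUV, SVW, TVW, TVY, UXY

giving chain groups C_0 ≅ Z^10, C_1 ≅ Z^30, C_2 ≅ Z^20.

Boundary ∂_1: C_1 → C_0 is given by ∂[p,q] = [q] − [p]. For instance
  ∂RT = T − R.
As a 10×30 matrix over Z this has rank 9, with invariant factors (1,1,1,1,1,1,1,1,1).

Boundary ∂_2: C_2 → C_1 acts by ∂[p,q,r] = [q,r] − [p,r] + [p,q]. For instance
  ∂PXY = XY − PY + PX,
  ∂RSU = SU − RU + RS.
As a 30×20 matrix over Z this has rank 20, with invariant factors (1,1,1,1,1,1,1,1,1,1,1,1,1,1,1,1,1,1,1,2).

Computing H_k = (kernel of ∂_k) / (image of ∂_{k+1}):

  H_0: rank C_0 − rank ∂_1 = 10 − 9 = 1, and the invariant factors of ∂_1 are all 1, so H_0 ≅ Z.
  H_1: rank ker ∂_1 − rank ∂_2 = (30 − 9) − 20 = 1, and ∂_2 has invariant factor 2 > 1, so H_1 ≅ Z ⊕ Z_2.
  H_2: rank ker ∂_2 − rank ∂_3 = (20 − 20) − 0 = 0, and there is no ∂_3, so H_2 ≅ 0.

As a check, the Euler characteristic is 10 − 30 + 20 = 0, which agrees with 1 − 1 + 0 = 0.

H_0 ≅ Z,  H_1 ≅ Z ⊕ Z_2,  H_2 = 0.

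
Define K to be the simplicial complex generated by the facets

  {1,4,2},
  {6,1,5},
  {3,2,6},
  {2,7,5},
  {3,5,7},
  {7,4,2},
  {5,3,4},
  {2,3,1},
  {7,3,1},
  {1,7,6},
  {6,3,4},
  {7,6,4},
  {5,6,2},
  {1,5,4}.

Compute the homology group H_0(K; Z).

Order the vertices as 1 < 2 < 3 < 4 < 5 < 6 < 7. Listing each simplex with vertices in this order, K has dimension 2 with simplices:

  0-simplices (7): [1], [2], [3], [4], [5], [6], [7]
  1-simplices (21): [1,2], [1,3], [1,4], [1,5], [1,6], [1,7], [2,3], [2,4], [2,5], [2,6], [2,7], [3,4], [3,5], [3,6], [3,7], [4,5], [4,6], [4,7], [5,6], [5,7], [6,7]
  2-simplices (14): [1,2,3], [1,2,4], [1,3,7], [1,4,5], [1,5,6], [1,6,7], [2,3,6], [2,4,7], [2,5,6], [2,5,7], [3,4,5], [3,4,6], [3,5,7], [4,6,7]

giving chain groups C_0 ≅ Z^7, C_1 ≅ Z^21, C_2 ≅ Z^14.

∂_1: C_1 → C_0 maps an edge to its endpoints' difference, ∂[p,q] = q − p. For instance
  ∂[2,4] = [4] − [2].
As a 7×21 matrix over Z this has rank 6, with invariant factors (1,1,1,1,1,1).

Boundary ∂_2: C_2 → C_1 acts by ∂[p,q,r] = [q,r] − [p,r] + [p,q]. For instance
  ∂[2,5,6] = [5,6] − [2,6] + [2,5],
  ∂[1,5,6] = [5,6] − [1,6] + [1,5].
The resulting 21×14 matrix has rank 13, and its Smith normal form has invariant factors (1,1,1,1,1,1,1,1,1,1,1,1,1).

Now H_k = ker ∂_k / im ∂_{k+1}, so:

  H_0: rank C_0 − rank ∂_1 = 7 − 6 = 1, and the invariant factors of ∂_1 are all 1, so H_0 ≅ Z.

H_0 = Z.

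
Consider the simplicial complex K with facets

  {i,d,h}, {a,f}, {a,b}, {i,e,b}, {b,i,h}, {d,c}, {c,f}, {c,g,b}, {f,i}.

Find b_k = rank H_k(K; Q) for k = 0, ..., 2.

b_0 = 1, b_1 = 3, b_2 = 0.

Fix the vertex order a < b < c < d < e < f < g < h < i and write every simplex with vertices in increasing order. Then dim K = 2 and the simplices of K are:

  0-simplices (9): a, b, c, d, e, f, g, h, i
  1-simplices (15): ab, af, bc, be, bg, bh, bi, cd, cf, cg, dh, di, ei, fi, hi
  2-simplices (4): bcg, bei, bhi, dhi

Hence C_0 ≅ Z^9, C_1 ≅ Z^15, C_2 ≅ Z^4.

Boundary ∂_1: C_1 → C_0 sends each edge [p,q] (with p < q) to q − p. For instance
  ∂bh = h − b.
This gives a 9×15 integer matrix of rank 8; reducing to Smith normal form yields diagonal entries (1,1,1,1,1,1,1,1).

Boundary ∂_2: C_2 → C_1 acts by ∂[p,q,r] = [q,r] − [p,r] + [p,q]. For instance
  ∂bei = ei − bi + be,
  ∂bhi = hi − bi + bh.
This gives a 15×4 integer matrix of rank 4; reducing to Smith normal form yields diagonal entries (1,1,1,1).

From H_k ≅ ker(∂_k) / im(∂_{k+1}) we obtain:

  H_0: rank C_0 − rank ∂_1 = 9 − 8 = 1, and the invariant factors of ∂_1 are all 1, so H_0 = Z.
  H_1: rank ker ∂_1 − rank ∂_2 = (15 − 8) − 4 = 3, and the invariant factors of ∂_2 are all 1, so H_1 = Z^3.
  H_2: rank ker ∂_2 − rank ∂_3 = (4 − 4) − 0 = 0, and there is no ∂_3, so H_2 = 0.

As a check, the Euler characteristic is 9 − 15 + 4 = -2, which agrees with 1 − 3 + 0 = -2.

Hence the Betti numbers are b_0 = 1, b_1 = 3, b_2 = 0.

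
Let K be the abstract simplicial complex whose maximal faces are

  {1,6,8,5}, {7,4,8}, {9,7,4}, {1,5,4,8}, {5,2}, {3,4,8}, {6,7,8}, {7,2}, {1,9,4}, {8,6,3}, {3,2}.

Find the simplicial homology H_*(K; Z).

Order the vertices as 1 < 2 < 3 < 4 < 5 < 6 < 7 < 8 < 9. Listing each simplex with vertices in this order, K has dimension 3 with simplices:

  0-simplices (9): [1], [2], [3], [4], [5], [6], [7], [8], [9]
  1-simplices (21): [1,4], [1,5], [1,6], [1,8], [1,9], [2,3], [2,5], [2,7], [3,4], [3,6], [3,8], [4,5], [4,7], [4,8], [4,9], [5,6], [5,8], [6,7], [6,8], [7,8], [7,9]
  2-simplices (13): [1,4,5], [1,4,8], [1,4,9], [1,5,6], [1,5,8], [1,6,8], [3,4,8], [3,6,8], [4,5,8], [4,7,8], [4,7,9], [5,6,8], [6,7,8]
  3-simplices (2): [1,4,5,8], [1,5,6,8]

Hence C_0 ≅ Z^9, C_1 ≅ Z^21, C_2 ≅ Z^13, C_3 ≅ Z^2.

∂_1: C_1 → C_0 maps an edge to its endpoints' difference, ∂[p,q] = q − p. For instance
  ∂[6,7] = [7] − [6].
As a 9×21 matrix over Z this has rank 8, with invariant factors (1,1,1,1,1,1,1,1).

∂_2: C_2 → C_1 maps a triangle to the signed sum of its edges. For instance
  ∂[1,4,8] = [4,8] − [1,8] + [1,4],
  ∂[1,5,6] = [5,6] − [1,6] + [1,5].
This gives a 21×13 integer matrix of rank 11; reducing to Smith normal form yields diagonal entries (1,1,1,1,1,1,1,1,1,1,1).

∂_3: C_3 → C_2 sends each 3-simplex σ to the alternating sum Σ_i (−1)^i (σ with its i-th vertex removed). For instance
  ∂[1,4,5,8] = [4,5,8] − [1,5,8] + [1,4,8] − [1,4,5],
  ∂[1,5,6,8] = [5,6,8] − [1,6,8] + [1,5,8] − [1,5,6].
The resulting 13×2 matrix has rank 2, and its Smith normal form has invariant factors (1,1).

Computing H_k = (kernel of ∂_k) / (image of ∂_{k+1}):

  H_0: rank C_0 − rank ∂_1 = 9 − 8 = 1, and the invariant factors of ∂_1 are all 1, so H_0 ≅ Z.
  H_1: rank ker ∂_1 − rank ∂_2 = (21 − 8) − 11 = 2, and the invariant factors of ∂_2 are all 1, so H_1 ≅ Z^2.
  H_2: rank ker ∂_2 − rank ∂_3 = (13 − 11) − 2 = 0, and the invariant factors of ∂_3 are all 1, so H_2 ≅ 0.
  H_3: rank ker ∂_3 − rank ∂_4 = (2 − 2) − 0 = 0, and there is no ∂_4, so H_3 ≅ 0.

H_0 ≅ Z,  H_1 ≅ Z^2,  H_2 = 0,  H_3 = 0.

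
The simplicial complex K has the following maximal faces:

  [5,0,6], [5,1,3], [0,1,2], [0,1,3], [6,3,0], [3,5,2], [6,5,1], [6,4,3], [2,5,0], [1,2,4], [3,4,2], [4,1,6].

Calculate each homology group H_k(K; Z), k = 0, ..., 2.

Fix the vertex order 0 < 1 < 2 < 3 < 4 < 5 < 6 and write every simplex with vertices in increasing order. Then dim K = 2 and the simplices of K are:

  0-simplices (7): [0], [1], [2], [3], [4], [5], [6]
  1-simplices (18): [0,1], [0,2], [0,3], [0,5], [0,6], [1,2], [1,3], [1,4], [1,5], [1,6], [2,3], [2,4], [2,5], [3,4], [3,5], [3,6], [4,6], [5,6]
  2-simplices (12): [0,1,2], [0,1,3], [0,2,5], [0,3,6], [0,5,6], [1,2,4], [1,3,5], [1,4,6], [1,5,6], [2,3,4], [2,3,5], [3,4,6]

Hence C_0 ≅ Z^7, C_1 ≅ Z^18, C_2 ≅ Z^12.

Boundary ∂_1: C_1 → C_0 sends each edge [p,q] (with p < q) to q − p. For instance
  ∂[5,6] = [6] − [5].
The 7×18 boundary matrix has rank 6 and Smith normal form diag(1,1,1,1,1,1).

The boundary map ∂_2: C_2 → C_1 acts by ∂[p,q,r] = [q,r] − [p,r] + [p,q]. For instance
  ∂[2,3,5] = [3,5] − [2,5] + [2,3],
  ∂[0,2,5] = [2,5] − [0,5] + [0,2].
This gives a 18×12 integer matrix of rank 12; reducing to Smith normal form yields diagonal entries (1,1,1,1,1,1,1,1,1,1,1,2).

Now H_k = ker ∂_k / im ∂_{k+1}, so:

  H_0: rank C_0 − rank ∂_1 = 7 − 6 = 1, and the invariant factors of ∂_1 are all 1, so H_0 ≅ Z.
  H_1: rank ker ∂_1 − rank ∂_2 = (18 − 6) − 12 = 0, and ∂_2 has invariant factor 2 > 1, so H_1 ≅ Z/2.
  H_2: rank ker ∂_2 − rank ∂_3 = (12 − 12) − 0 = 0, and there is no ∂_3, so H_2 ≅ 0.

H_0 ≅ Z,  H_1 ≅ Z/2,  H_2 = 0.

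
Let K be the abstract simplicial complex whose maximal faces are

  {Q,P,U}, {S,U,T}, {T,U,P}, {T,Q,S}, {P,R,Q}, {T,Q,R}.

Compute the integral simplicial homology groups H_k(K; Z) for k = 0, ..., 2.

We work with the vertex ordering P < Q < R < S < T < U. The simplices of K, each written with vertices in increasing order, are:

  0-simplices (6): P, Q, R, S, T, U
  1-simplices (12): PQ, PR, PT, PU, QR, QS, QT, QU, RT, ST, SU, TU
  2-simplices (6): PQR, PQU, PTU, QRT, QST, STU

so the chain groups are C_0 ≅ Z^6, C_1 ≅ Z^12, C_2 ≅ Z^6.

∂_1: C_1 → C_0 sends each edge [p,q] (with p < q) to q − p. For instance
  ∂PR = R − P.
The resulting 6×12 matrix has rank 5, and its Smith normal form has invariant factors (1,1,1,1,1).

The boundary map ∂_2: C_2 → C_1 acts by ∂[p,q,r] = [q,r] − [p,r] + [p,q]. For instance
  ∂QST = ST − QT + QS,
  ∂PQR = QR − PR + PQ.
The resulting 12×6 matrix has rank 6, and its Smith normal form has invariant factors (1,1,1,1,1,1).

Computing H_k = (kernel of ∂_k) / (image of ∂_{k+1}):

  H_0: rank C_0 − rank ∂_1 = 6 − 5 = 1, and the invariant factors of ∂_1 are all 1, so H_0 = Z.
  H_1: rank ker ∂_1 − rank ∂_2 = (12 − 5) − 6 = 1, and the invariant factors of ∂_2 are all 1, so H_1 = Z.
  H_2: rank ker ∂_2 − rank ∂_3 = (6 − 6) − 0 = 0, and there is no ∂_3, so H_2 = 0.

H_0 = Z,  H_1 = Z,  H_2 = 0.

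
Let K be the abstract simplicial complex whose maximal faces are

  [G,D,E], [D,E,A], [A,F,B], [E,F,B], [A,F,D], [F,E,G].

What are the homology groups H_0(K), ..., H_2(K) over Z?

H_0 ≅ Z,  H_1 ≅ Z,  H_2 = 0.

K has 6 vertices, 12 edges, 6 triangles.
rank ∂_0 = 0, rank ∂_1 = 5 ⇒ b_0 = 6 − 0 − 5 = 1; all invariant factors of ∂_1 are 1 so no torsion. So H_0 ≅ Z.
rank ∂_1 = 5, rank ∂_2 = 6 ⇒ b_1 = 12 − 5 − 6 = 1; all invariant factors of ∂_2 are 1 so no torsion. So H_1 ≅ Z.
rank ∂_2 = 6, rank ∂_3 = 0 ⇒ b_2 = 6 − 6 − 0 = 0. So H_2 ≅ 0.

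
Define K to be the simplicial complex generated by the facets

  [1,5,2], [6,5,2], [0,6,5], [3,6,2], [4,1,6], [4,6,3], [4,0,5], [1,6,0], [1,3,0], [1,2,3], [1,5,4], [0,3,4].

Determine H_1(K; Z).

H_1 ≅ Z/2.

Fix the vertex order 0 < 1 < 2 < 3 < 4 < 5 < 6 and write every simplex with vertices in increasing order. Then dim K = 2 and the simplices of K are:

  0-simplices (7): [0], [1], [2], [3], [4], [5], [6]
  1-simplices (18): [0,1], [0,3], [0,4], [0,5], [0,6], [1,2], [1,3], [1,4], [1,5], [1,6], [2,3], [2,5], [2,6], [3,4], [3,6], [4,5], [4,6], [5,6]
  2-simplices (12): [0,1,3], [0,1,6], [0,3,4], [0,4,5], [0,5,6], [1,2,3], [1,2,5], [1,4,5], [1,4,6], [2,3,6], [2,5,6], [3,4,6]

giving chain groups C_0 ≅ Z^7, C_1 ≅ Z^18, C_2 ≅ Z^12.

The boundary map ∂_1: C_1 → C_0 is given by ∂[p,q] = [q] − [p].
This gives a 7×18 integer matrix of rank 6; reducing to Smith normal form yields diagonal entries (1,1,1,1,1,1).

The boundary map ∂_2: C_2 → C_1 maps a triangle to the signed sum of its edges. For instance
  ∂[1,2,5] = [2,5] − [1,5] + [1,2],
  ∂[3,4,6] = [4,6] − [3,6] + [3,4].
The resulting 18×12 matrix has rank 12, and its Smith normal form has invariant factors (1,1,1,1,1,1,1,1,1,1,1,2).

Reading off H_k = ker ∂_k / im ∂_{k+1}:

  H_1: rank ker ∂_1 − rank ∂_2 = (18 − 6) − 12 = 0, and ∂_2 has invariant factor 2 > 1, so H_1 ≅ Z/2.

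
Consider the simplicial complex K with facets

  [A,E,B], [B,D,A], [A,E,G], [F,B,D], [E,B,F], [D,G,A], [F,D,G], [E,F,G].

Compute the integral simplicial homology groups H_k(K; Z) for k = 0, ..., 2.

H_0 ≅ Z,  H_1 = 0,  H_2 ≅ Z.

Fix the vertex order A < B < D < E < F < G and write every simplex with vertices in increasing order. Then dim K = 2 and the simplices of K are:

  0-simplices (6): A, B, D, E, F, G
  1-simplices (12): AB, AD, AE, AG, BD, BE, BF, DF, DG, EF, EG, FG
  2-simplices (8): ABD, ABE, ADG, AEG, BDF, BEF, DFG, EFG

so the chain groups are C_0 ≅ Z^6, C_1 ≅ Z^12, C_2 ≅ Z^8.

The boundary map ∂_1: C_1 → C_0 maps an edge to its endpoints' difference, ∂[p,q] = q − p.
The resulting 6×12 matrix has rank 5, and its Smith normal form has invariant factors (1,1,1,1,1).

∂_2: C_2 → C_1 maps a triangle to the signed sum of its edges. For instance
  ∂DFG = FG − DG + DF,
  ∂BEF = EF − BF + BE.
The 12×8 boundary matrix has rank 7 and Smith normal form diag(1,1,1,1,1,1,1).

Computing H_k = (kernel of ∂_k) / (image of ∂_{k+1}):

  H_0: rank C_0 − rank ∂_1 = 6 − 5 = 1, and the invariant factors of ∂_1 are all 1, so H_0 = Z.
  H_1: rank ker ∂_1 − rank ∂_2 = (12 − 5) − 7 = 0, and the invariant factors of ∂_2 are all 1, so H_1 = 0.
  H_2: rank ker ∂_2 − rank ∂_3 = (8 − 7) − 0 = 1, and there is no ∂_3, so H_2 = Z.

(K is a triangulation of the 2-sphere S^2.)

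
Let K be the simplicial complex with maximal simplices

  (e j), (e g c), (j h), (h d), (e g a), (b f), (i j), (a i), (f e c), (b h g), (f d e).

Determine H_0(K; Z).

H_0 ≅ Z.

Take the total order a < b < c < d < e < f < g < h < i < j on the vertex set. Then K (dimension 2) consists of the simplices:

  0-simplices (10): a, b, c, d, e, f, g, h, i, j
  1-simplices (18): ae, ag, ai, bf, bg, bh, ce, cf, cg, de, df, dh, ef, eg, ej, gh, hj, ij
  2-simplices (5): aeg, bgh, cef, ceg, def

so the chain groups are C_0 ≅ Z^10, C_1 ≅ Z^18, C_2 ≅ Z^5.

∂_1: C_1 → C_0 maps an edge to its endpoints' difference, ∂[p,q] = q − p. For instance
  ∂ai = i − a.
As a 10×18 matrix over Z this has rank 9, with invariant factors (1,1,1,1,1,1,1,1,1).

∂_2: C_2 → C_1 sends each 2-simplex [p,q,r] to [q,r] − [p,r] + [p,q]. For instance
  ∂bgh = gh − bh + bg,
  ∂cef = ef − cf + ce.
This gives a 18×5 integer matrix of rank 5; reducing to Smith normal form yields diagonal entries (1,1,1,1,1).

Computing H_k = (kernel of ∂_k) / (image of ∂_{k+1}):

  H_0: rank C_0 − rank ∂_1 = 10 − 9 = 1, and the invariant factors of ∂_1 are all 1, so H_0 ≅ Z.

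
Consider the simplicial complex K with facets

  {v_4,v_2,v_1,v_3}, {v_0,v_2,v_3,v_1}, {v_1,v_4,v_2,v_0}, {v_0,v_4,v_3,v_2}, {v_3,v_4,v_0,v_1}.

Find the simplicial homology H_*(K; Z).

H_0 ≅ Z,  H_1 = 0,  H_2 = 0,  H_3 ≅ Z.

Fix the vertex order v_0 < v_1 < v_2 < v_3 < v_4 and write every simplex with vertices in increasing order. Then dim K = 3 and the simplices of K are:

  0-simplices (5): [v_0], [v_1], [v_2], [v_3], [v_4]
  1-simplices (10): [v_0,v_1], [v_0,v_2], [v_0,v_3], [v_0,v_4], [v_1,v_2], [v_1,v_3], [v_1,v_4], [v_2,v_3], [v_2,v_4], [v_3,v_4]
  2-simplices (10): [v_0,v_1,v_2], [v_0,v_1,v_3], [v_0,v_1,v_4], [v_0,v_2,v_3], [v_0,v_2,v_4], [v_0,v_3,v_4], [v_1,v_2,v_3], [v_1,v_2,v_4], [v_1,v_3,v_4], [v_2,v_3,v_4]
  3-simplices (5): [v_0,v_1,v_2,v_3], [v_0,v_1,v_2,v_4], [v_0,v_1,v_3,v_4], [v_0,v_2,v_3,v_4], [v_1,v_2,v_3,v_4]

so the chain groups are C_0 ≅ Z^5, C_1 ≅ Z^10, C_2 ≅ Z^10, C_3 ≅ Z^5.

Boundary ∂_1: C_1 → C_0 sends each edge [p,q] (with p < q) to q − p. For instance
  ∂[v_1,v_2] = [v_2] − [v_1].
The resulting 5×10 matrix has rank 4, and its Smith normal form has invariant factors (1,1,1,1).

∂_2: C_2 → C_1 acts by ∂[p,q,r] = [q,r] − [p,r] + [p,q]. For instance
  ∂[v_0,v_1,v_2] = [v_1,v_2] − [v_0,v_2] + [v_0,v_1],
  ∂[v_1,v_2,v_4] = [v_2,v_4] − [v_1,v_4] + [v_1,v_2].
As a 10×10 matrix over Z this has rank 6, with invariant factors (1,1,1,1,1,1).

Boundary ∂_3: C_3 → C_2 sends each 3-simplex σ to the alternating sum Σ_i (−1)^i (σ with its i-th vertex removed). For instance
  ∂[v_1,v_2,v_3,v_4] = [v_2,v_3,v_4] − [v_1,v_3,v_4] + [v_1,v_2,v_4] − [v_1,v_2,v_3],
  ∂[v_0,v_1,v_2,v_4] = [v_1,v_2,v_4] − [v_0,v_2,v_4] + [v_0,v_1,v_4] − [v_0,v_1,v_2].
As a 10×5 matrix over Z this has rank 4, with invariant factors (1,1,1,1).

Now H_k = ker ∂_k / im ∂_{k+1}, so:

  H_0: rank C_0 − rank ∂_1 = 5 − 4 = 1, and the invariant factors of ∂_1 are all 1, so H_0 ≅ Z.
  H_1: rank ker ∂_1 − rank ∂_2 = (10 − 4) − 6 = 0, and the invariant factors of ∂_2 are all 1, so H_1 ≅ 0.
  H_2: rank ker ∂_2 − rank ∂_3 = (10 − 6) − 4 = 0, and the invariant factors of ∂_3 are all 1, so H_2 ≅ 0.
  H_3: rank ker ∂_3 − rank ∂_4 = (5 − 4) − 0 = 1, and there is no ∂_4, so H_3 ≅ Z.

(K is a triangulation of the 3-sphere S^3.)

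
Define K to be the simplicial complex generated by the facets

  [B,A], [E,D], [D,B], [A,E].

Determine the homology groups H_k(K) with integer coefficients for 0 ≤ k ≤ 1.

Take the total order A < B < D < E on the vertex set. Then K (dimension 1) consists of the simplices:

  0-simplices (4): A, B, D, E
  1-simplices (4): AB, AE, BD, DE

giving chain groups C_0 ≅ Z^4, C_1 ≅ Z^4.

The boundary map ∂_1: C_1 → C_0 sends each edge [p,q] (with p < q) to q − p.
The resulting 4×4 matrix has rank 3, and its Smith normal form has invariant factors (1,1,1).

Computing H_k = (kernel of ∂_k) / (image of ∂_{k+1}):

  H_0: rank C_0 − rank ∂_1 = 4 − 3 = 1, and the invariant factors of ∂_1 are all 1, so H_0 = Z.
  H_1: rank ker ∂_1 − rank ∂_2 = (4 − 3) − 0 = 1, and there is no ∂_2, so H_1 = Z.

H_0 ≅ Z,  H_1 ≅ Z.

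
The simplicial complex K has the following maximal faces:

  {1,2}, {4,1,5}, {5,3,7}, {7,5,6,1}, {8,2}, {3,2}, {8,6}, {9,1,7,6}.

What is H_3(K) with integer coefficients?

H_3 ≅ 0.

Order the vertices as 1 < 2 < 3 < 4 < 5 < 6 < 7 < 8 < 9. Listing each simplex with vertices in this order, K has dimension 3 with simplices:

  0-simplices (9): [1], [2], [3], [4], [5], [6], [7], [8], [9]
  1-simplices (17): [1,2], [1,4], [1,5], [1,6], [1,7], [1,9], [2,3], [2,8], [3,5], [3,7], [4,5], [5,6], [5,7], [6,7], [6,8], [6,9], [7,9]
  2-simplices (9): [1,4,5], [1,5,6], [1,5,7], [1,6,7], [1,6,9], [1,7,9], [3,5,7], [5,6,7], [6,7,9]
  3-simplices (2): [1,5,6,7], [1,6,7,9]

giving chain groups C_0 ≅ Z^9, C_1 ≅ Z^17, C_2 ≅ Z^9, C_3 ≅ Z^2.

Boundary ∂_1: C_1 → C_0 is given by ∂[p,q] = [q] − [p].
As a 9×17 matrix over Z this has rank 8, with invariant factors (1,1,1,1,1,1,1,1).

The boundary map ∂_2: C_2 → C_1 sends each 2-simplex [p,q,r] to [q,r] − [p,r] + [p,q]. For instance
  ∂[3,5,7] = [5,7] − [3,7] + [3,5],
  ∂[6,7,9] = [7,9] − [6,9] + [6,7].
The resulting 17×9 matrix has rank 7, and its Smith normal form has invariant factors (1,1,1,1,1,1,1).

Boundary ∂_3: C_3 → C_2 sends each 3-simplex σ to the alternating sum Σ_i (−1)^i (σ with its i-th vertex removed). For instance
  ∂[1,6,7,9] = [6,7,9] − [1,7,9] + [1,6,9] − [1,6,7],
  ∂[1,5,6,7] = [5,6,7] − [1,6,7] + [1,5,7] − [1,5,6].
The 9×2 boundary matrix has rank 2 and Smith normal form diag(1,1).

Computing H_k = (kernel of ∂_k) / (image of ∂_{k+1}):

  H_3: rank ker ∂_3 − rank ∂_4 = (2 − 2) − 0 = 0, and there is no ∂_4, so H_3 ≅ 0.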